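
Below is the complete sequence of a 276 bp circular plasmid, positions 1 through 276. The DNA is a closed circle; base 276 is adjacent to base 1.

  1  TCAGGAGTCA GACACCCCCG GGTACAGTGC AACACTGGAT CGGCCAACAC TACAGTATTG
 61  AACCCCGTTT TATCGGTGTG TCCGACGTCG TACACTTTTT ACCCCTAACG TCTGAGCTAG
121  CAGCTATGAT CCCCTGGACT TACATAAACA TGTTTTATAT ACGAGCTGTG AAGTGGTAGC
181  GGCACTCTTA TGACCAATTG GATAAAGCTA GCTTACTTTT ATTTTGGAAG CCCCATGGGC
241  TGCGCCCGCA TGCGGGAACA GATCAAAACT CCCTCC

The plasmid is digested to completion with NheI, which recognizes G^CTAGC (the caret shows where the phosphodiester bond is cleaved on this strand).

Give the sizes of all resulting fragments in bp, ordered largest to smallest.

185, 91 bp

NheI sites (GCTAGC) start at positions 116, 207.
NheI cuts after the first base of each site, so after positions 116, 207.
Circular molecule, 2 cuts → 2 fragments:
  117–207 → 91 bp
  208–276 then 1–116 → 69 + 116 = 185 bp
Sorted largest to smallest: 185, 91 bp.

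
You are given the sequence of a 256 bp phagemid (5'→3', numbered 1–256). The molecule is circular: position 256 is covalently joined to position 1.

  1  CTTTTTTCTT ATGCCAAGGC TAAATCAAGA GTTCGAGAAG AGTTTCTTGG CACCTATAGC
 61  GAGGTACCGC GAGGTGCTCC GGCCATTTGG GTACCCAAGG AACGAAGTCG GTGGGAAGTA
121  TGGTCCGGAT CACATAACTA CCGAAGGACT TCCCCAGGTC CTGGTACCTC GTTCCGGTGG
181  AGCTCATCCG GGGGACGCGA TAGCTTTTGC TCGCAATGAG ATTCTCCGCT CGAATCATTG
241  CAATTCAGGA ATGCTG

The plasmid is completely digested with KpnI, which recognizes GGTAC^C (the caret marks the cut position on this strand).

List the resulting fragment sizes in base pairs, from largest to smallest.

KpnI sites (GGTACC) start at positions 63, 90, 163.
KpnI cuts after base 5 of each site (before the last base), so after positions 67, 94, 167.
Circular molecule, 3 cuts → 3 fragments:
  68–94 → 27 bp
  95–167 → 73 bp
  168–256 then 1–67 → 89 + 67 = 156 bp
Sorted largest to smallest: 156, 73, 27 bp.

156, 73, 27 bp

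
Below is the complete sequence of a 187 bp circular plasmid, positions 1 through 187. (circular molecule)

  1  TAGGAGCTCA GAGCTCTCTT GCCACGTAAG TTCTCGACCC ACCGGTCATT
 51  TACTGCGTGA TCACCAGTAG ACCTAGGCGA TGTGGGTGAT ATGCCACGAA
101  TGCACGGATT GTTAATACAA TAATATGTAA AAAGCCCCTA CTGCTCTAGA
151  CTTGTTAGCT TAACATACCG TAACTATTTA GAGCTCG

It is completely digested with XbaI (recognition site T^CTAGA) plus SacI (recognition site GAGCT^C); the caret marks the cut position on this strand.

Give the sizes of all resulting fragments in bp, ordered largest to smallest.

The XbaI site (TCTAGA) starts at position 145.
XbaI cuts after the first base of each site, so after position 145.
SacI sites (GAGCTC) start at positions 4, 11, 181.
SacI cuts after base 5 of each site (before the last base), so after positions 8, 15, 185.
Combined cut positions: 8, 15, 145, 185.
Circular molecule, 4 cuts → 4 fragments:
  9–15 → 7 bp
  16–145 → 130 bp
  146–185 → 40 bp
  186–187 then 1–8 → 2 + 8 = 10 bp
Sorted largest to smallest: 130, 40, 10, 7 bp.

130, 40, 10, 7 bp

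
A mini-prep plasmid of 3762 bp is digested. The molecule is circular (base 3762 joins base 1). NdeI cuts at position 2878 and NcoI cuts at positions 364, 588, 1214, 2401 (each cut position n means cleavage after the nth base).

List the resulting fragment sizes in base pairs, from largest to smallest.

1248, 1187, 626, 477, 224 bp

Combined cut positions (sorted): 364, 588, 1214, 2401, 2878.
Circular molecule, 5 cuts → 5 fragments:
  588 − 364 = 224 bp
  1214 − 588 = 626 bp
  2401 − 1214 = 1187 bp
  2878 − 2401 = 477 bp
  wrap: 3762 − 2878 + 364 = 1248 bp
Sorted largest to smallest: 1248, 1187, 626, 477, 224 bp.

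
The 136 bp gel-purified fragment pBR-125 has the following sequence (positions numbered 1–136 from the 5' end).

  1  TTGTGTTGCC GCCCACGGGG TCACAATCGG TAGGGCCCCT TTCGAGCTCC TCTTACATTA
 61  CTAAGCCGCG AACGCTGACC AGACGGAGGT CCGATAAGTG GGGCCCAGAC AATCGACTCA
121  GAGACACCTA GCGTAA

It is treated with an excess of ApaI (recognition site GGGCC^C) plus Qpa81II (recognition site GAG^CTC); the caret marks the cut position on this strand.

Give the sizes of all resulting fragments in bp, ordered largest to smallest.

ApaI sites (GGGCCC) start at positions 33, 101.
ApaI cuts after base 5 of each site (before the last base), so after positions 37, 105.
The Qpa81II site (GAGCTC) starts at position 44.
Qpa81II cuts after base 3 of each site, so after position 46.
Combined cut positions: 37, 46, 105.
Linear molecule, 3 cuts → 4 fragments:
  1–37 → 37 bp
  38–46 → 9 bp
  47–105 → 59 bp
  106–136 → 31 bp
Sorted largest to smallest: 59, 37, 31, 9 bp.

59, 37, 31, 9 bp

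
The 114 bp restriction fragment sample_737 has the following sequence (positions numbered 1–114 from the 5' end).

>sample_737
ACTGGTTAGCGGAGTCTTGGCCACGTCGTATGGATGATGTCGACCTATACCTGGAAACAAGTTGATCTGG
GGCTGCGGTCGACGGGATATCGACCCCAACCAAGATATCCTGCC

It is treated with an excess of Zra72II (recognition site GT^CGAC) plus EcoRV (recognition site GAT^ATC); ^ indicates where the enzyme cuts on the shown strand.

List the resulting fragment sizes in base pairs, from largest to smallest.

Zra72II sites (GTCGAC) start at positions 39, 78.
Zra72II cuts after base 2 of each site, so after positions 40, 79.
EcoRV sites (GATATC) start at positions 86, 104.
EcoRV cuts after base 3 of each site, so after positions 88, 106.
Combined cut positions: 40, 79, 88, 106.
Linear molecule, 4 cuts → 5 fragments:
  1–40 → 40 bp
  41–79 → 39 bp
  80–88 → 9 bp
  89–106 → 18 bp
  107–114 → 8 bp
Sorted largest to smallest: 40, 39, 18, 9, 8 bp.

40, 39, 18, 9, 8 bp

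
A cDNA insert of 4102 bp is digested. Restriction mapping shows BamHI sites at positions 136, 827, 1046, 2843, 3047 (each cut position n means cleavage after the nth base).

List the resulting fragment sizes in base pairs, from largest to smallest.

Linear molecule, 5 cuts → 6 fragments:
  136 − 0 = 136 bp
  827 − 136 = 691 bp
  1046 − 827 = 219 bp
  2843 − 1046 = 1797 bp
  3047 − 2843 = 204 bp
  4102 − 3047 = 1055 bp
Sorted largest to smallest: 1797, 1055, 691, 219, 204, 136 bp.

1797, 1055, 691, 219, 204, 136 bp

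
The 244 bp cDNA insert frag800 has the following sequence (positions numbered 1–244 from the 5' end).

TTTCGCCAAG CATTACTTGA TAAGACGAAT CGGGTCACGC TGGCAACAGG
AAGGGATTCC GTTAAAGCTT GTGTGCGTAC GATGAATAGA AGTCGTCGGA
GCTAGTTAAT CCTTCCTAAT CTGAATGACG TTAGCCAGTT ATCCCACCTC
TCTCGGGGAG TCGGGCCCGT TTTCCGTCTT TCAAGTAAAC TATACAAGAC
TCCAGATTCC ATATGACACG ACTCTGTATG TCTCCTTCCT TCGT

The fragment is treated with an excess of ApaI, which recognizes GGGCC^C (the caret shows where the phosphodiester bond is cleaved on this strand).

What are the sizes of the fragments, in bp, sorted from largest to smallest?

The ApaI site (GGGCCC) starts at position 163.
ApaI cuts after base 5 of each site (before the last base), so after position 167.
Linear molecule, 1 cut → 2 fragments:
  1–167 → 167 bp
  168–244 → 77 bp
Sorted largest to smallest: 167, 77 bp.

167, 77 bp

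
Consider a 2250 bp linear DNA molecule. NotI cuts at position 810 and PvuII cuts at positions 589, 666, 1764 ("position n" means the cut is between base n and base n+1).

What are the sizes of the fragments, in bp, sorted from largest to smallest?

954, 589, 486, 144, 77 bp

Combined cut positions (sorted): 589, 666, 810, 1764.
Linear molecule, 4 cuts → 5 fragments:
  589 − 0 = 589 bp
  666 − 589 = 77 bp
  810 − 666 = 144 bp
  1764 − 810 = 954 bp
  2250 − 1764 = 486 bp
Sorted largest to smallest: 954, 589, 486, 144, 77 bp.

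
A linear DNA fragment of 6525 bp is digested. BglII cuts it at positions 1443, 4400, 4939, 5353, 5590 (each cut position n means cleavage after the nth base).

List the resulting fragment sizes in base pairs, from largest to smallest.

Linear molecule, 5 cuts → 6 fragments:
  1443 − 0 = 1443 bp
  4400 − 1443 = 2957 bp
  4939 − 4400 = 539 bp
  5353 − 4939 = 414 bp
  5590 − 5353 = 237 bp
  6525 − 5590 = 935 bp
Sorted largest to smallest: 2957, 1443, 935, 539, 414, 237 bp.

2957, 1443, 935, 539, 414, 237 bp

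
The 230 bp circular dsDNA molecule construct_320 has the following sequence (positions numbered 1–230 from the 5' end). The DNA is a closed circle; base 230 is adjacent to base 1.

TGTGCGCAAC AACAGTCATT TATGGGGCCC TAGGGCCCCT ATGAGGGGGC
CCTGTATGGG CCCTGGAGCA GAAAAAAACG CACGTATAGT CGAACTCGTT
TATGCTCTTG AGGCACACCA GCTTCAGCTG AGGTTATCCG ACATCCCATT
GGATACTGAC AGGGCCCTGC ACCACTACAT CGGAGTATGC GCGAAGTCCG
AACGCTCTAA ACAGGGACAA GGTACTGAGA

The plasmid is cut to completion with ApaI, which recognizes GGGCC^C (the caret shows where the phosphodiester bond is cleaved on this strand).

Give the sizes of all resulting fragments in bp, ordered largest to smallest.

ApaI sites (GGGCCC) start at positions 25, 33, 47, 58, 162.
ApaI cuts after base 5 of each site (before the last base), so after positions 29, 37, 51, 62, 166.
Circular molecule, 5 cuts → 5 fragments:
  30–37 → 8 bp
  38–51 → 14 bp
  52–62 → 11 bp
  63–166 → 104 bp
  167–230 then 1–29 → 64 + 29 = 93 bp
Sorted largest to smallest: 104, 93, 14, 11, 8 bp.

104, 93, 14, 11, 8 bp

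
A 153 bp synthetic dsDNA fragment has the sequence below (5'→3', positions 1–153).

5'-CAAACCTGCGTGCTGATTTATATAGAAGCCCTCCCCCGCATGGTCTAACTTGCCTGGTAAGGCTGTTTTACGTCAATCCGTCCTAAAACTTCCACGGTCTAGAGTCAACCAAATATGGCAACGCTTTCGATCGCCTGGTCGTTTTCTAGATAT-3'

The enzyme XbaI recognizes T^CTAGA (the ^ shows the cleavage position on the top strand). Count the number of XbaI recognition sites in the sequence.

2

TCTAGA occurs starting at positions 98, 145.
XbaI cuts at 2 sites.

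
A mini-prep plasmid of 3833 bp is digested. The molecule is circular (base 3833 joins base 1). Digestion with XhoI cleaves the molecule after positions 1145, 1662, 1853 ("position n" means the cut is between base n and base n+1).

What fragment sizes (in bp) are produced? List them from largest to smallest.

3125, 517, 191 bp

Circular molecule, 3 cuts → 3 fragments:
  1662 − 1145 = 517 bp
  1853 − 1662 = 191 bp
  wrap: 3833 − 1853 + 1145 = 3125 bp
Sorted largest to smallest: 3125, 517, 191 bp.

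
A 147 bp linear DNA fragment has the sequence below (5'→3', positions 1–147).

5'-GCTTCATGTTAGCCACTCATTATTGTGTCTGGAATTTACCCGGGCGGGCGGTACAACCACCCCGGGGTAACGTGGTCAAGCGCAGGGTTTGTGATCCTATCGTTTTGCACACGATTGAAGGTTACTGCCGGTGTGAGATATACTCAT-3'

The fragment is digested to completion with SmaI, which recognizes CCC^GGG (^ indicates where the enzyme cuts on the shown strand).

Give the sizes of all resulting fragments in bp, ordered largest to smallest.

SmaI sites (CCCGGG) start at positions 39, 61.
SmaI cuts after base 3 of each site, so after positions 41, 63.
Linear molecule, 2 cuts → 3 fragments:
  1–41 → 41 bp
  42–63 → 22 bp
  64–147 → 84 bp
Sorted largest to smallest: 84, 41, 22 bp.

84, 41, 22 bp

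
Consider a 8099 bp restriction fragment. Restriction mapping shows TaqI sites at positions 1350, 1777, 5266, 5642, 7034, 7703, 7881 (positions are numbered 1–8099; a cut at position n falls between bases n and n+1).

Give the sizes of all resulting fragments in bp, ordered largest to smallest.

Linear molecule, 7 cuts → 8 fragments:
  1350 − 0 = 1350 bp
  1777 − 1350 = 427 bp
  5266 − 1777 = 3489 bp
  5642 − 5266 = 376 bp
  7034 − 5642 = 1392 bp
  7703 − 7034 = 669 bp
  7881 − 7703 = 178 bp
  8099 − 7881 = 218 bp
Sorted largest to smallest: 3489, 1392, 1350, 669, 427, 376, 218, 178 bp.

3489, 1392, 1350, 669, 427, 376, 218, 178 bp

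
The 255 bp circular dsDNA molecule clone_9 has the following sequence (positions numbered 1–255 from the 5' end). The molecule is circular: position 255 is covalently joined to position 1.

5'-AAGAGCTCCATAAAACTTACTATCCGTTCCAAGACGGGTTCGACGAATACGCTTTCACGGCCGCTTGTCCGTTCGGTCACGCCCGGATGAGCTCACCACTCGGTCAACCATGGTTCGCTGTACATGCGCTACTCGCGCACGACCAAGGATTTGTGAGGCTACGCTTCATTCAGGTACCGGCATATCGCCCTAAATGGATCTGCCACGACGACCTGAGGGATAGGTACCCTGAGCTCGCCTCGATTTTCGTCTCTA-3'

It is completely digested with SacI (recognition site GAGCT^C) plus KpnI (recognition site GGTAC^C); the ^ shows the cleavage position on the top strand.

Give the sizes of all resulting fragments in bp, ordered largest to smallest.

SacI sites (GAGCTC) start at positions 3, 89, 231.
SacI cuts after base 5 of each site (before the last base), so after positions 7, 93, 235.
KpnI sites (GGTACC) start at positions 173, 223.
KpnI cuts after base 5 of each site (before the last base), so after positions 177, 227.
Combined cut positions: 7, 93, 177, 227, 235.
Circular molecule, 5 cuts → 5 fragments:
  8–93 → 86 bp
  94–177 → 84 bp
  178–227 → 50 bp
  228–235 → 8 bp
  236–255 then 1–7 → 20 + 7 = 27 bp
Sorted largest to smallest: 86, 84, 50, 27, 8 bp.

86, 84, 50, 27, 8 bp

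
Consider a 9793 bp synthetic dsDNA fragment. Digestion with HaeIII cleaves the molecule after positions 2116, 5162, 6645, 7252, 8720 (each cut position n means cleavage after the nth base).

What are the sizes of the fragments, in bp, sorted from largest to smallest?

Linear molecule, 5 cuts → 6 fragments:
  2116 − 0 = 2116 bp
  5162 − 2116 = 3046 bp
  6645 − 5162 = 1483 bp
  7252 − 6645 = 607 bp
  8720 − 7252 = 1468 bp
  9793 − 8720 = 1073 bp
Sorted largest to smallest: 3046, 2116, 1483, 1468, 1073, 607 bp.

3046, 2116, 1483, 1468, 1073, 607 bp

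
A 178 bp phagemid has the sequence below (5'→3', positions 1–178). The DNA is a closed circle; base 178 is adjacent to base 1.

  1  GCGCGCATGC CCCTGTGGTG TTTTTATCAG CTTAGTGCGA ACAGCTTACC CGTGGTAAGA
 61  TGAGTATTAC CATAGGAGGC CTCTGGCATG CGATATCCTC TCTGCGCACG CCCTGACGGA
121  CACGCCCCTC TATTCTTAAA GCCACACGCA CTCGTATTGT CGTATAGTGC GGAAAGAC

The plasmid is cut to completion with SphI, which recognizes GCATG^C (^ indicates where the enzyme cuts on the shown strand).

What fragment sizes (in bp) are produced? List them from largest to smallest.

SphI sites (GCATGC) start at positions 5, 86.
SphI cuts after base 5 of each site (before the last base), so after positions 9, 90.
Circular molecule, 2 cuts → 2 fragments:
  10–90 → 81 bp
  91–178 then 1–9 → 88 + 9 = 97 bp
Sorted largest to smallest: 97, 81 bp.

97, 81 bp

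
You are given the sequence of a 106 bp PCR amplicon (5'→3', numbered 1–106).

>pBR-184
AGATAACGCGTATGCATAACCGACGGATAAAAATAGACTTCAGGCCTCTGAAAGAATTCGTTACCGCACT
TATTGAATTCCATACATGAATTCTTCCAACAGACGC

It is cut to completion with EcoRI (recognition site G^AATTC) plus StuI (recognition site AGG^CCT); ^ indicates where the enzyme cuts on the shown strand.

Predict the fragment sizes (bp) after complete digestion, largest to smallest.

EcoRI sites (GAATTC) start at positions 54, 75, 88.
EcoRI cuts after the first base of each site, so after positions 54, 75, 88.
The StuI site (AGGCCT) starts at position 42.
StuI cuts after base 3 of each site, so after position 44.
Combined cut positions: 44, 54, 75, 88.
Linear molecule, 4 cuts → 5 fragments:
  1–44 → 44 bp
  45–54 → 10 bp
  55–75 → 21 bp
  76–88 → 13 bp
  89–106 → 18 bp
Sorted largest to smallest: 44, 21, 18, 13, 10 bp.

44, 21, 18, 13, 10 bp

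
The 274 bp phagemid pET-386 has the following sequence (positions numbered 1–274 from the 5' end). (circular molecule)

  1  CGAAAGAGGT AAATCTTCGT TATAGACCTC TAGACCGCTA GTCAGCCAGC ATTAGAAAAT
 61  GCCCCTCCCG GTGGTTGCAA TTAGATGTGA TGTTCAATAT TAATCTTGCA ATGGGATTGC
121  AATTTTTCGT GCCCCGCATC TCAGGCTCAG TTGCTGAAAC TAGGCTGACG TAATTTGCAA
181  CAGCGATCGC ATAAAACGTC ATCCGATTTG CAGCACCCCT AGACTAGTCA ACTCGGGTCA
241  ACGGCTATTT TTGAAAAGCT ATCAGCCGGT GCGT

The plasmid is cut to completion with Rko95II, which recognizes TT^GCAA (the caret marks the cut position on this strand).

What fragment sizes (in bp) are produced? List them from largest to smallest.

Rko95II sites (TTGCAA) start at positions 75, 106, 117, 175.
Rko95II cuts after base 2 of each site, so after positions 76, 107, 118, 176.
Circular molecule, 4 cuts → 4 fragments:
  77–107 → 31 bp
  108–118 → 11 bp
  119–176 → 58 bp
  177–274 then 1–76 → 98 + 76 = 174 bp
Sorted largest to smallest: 174, 58, 31, 11 bp.

174, 58, 31, 11 bp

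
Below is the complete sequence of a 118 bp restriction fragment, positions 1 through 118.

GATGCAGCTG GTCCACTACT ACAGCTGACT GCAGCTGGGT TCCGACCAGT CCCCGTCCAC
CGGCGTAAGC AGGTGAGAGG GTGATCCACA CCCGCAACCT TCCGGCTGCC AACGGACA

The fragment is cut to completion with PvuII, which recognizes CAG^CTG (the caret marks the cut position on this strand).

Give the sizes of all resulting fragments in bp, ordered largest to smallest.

PvuII sites (CAGCTG) start at positions 5, 22, 32.
PvuII cuts after base 3 of each site, so after positions 7, 24, 34.
Linear molecule, 3 cuts → 4 fragments:
  1–7 → 7 bp
  8–24 → 17 bp
  25–34 → 10 bp
  35–118 → 84 bp
Sorted largest to smallest: 84, 17, 10, 7 bp.

84, 17, 10, 7 bp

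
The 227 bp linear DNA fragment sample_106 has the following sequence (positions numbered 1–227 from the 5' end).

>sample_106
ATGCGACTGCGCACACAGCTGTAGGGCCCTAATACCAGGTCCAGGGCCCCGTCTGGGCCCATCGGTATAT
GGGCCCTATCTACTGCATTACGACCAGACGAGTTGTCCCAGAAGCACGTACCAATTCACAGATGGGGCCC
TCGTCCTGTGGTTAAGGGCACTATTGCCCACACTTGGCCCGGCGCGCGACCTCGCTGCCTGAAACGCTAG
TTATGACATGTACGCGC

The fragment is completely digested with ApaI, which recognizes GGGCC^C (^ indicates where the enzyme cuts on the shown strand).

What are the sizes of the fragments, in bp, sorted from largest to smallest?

88, 64, 28, 20, 16, 11 bp

ApaI sites (GGGCCC) start at positions 24, 44, 55, 71, 135.
ApaI cuts after base 5 of each site (before the last base), so after positions 28, 48, 59, 75, 139.
Linear molecule, 5 cuts → 6 fragments:
  1–28 → 28 bp
  29–48 → 20 bp
  49–59 → 11 bp
  60–75 → 16 bp
  76–139 → 64 bp
  140–227 → 88 bp
Sorted largest to smallest: 88, 64, 28, 20, 16, 11 bp.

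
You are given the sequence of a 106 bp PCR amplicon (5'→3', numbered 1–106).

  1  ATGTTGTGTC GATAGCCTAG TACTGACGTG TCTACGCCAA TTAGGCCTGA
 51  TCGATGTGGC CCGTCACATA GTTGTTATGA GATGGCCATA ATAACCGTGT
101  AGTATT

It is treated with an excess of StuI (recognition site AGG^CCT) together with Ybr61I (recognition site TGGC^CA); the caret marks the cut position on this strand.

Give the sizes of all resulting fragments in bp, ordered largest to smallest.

45, 41, 20 bp

The StuI site (AGGCCT) starts at position 43.
StuI cuts after base 3 of each site, so after position 45.
The Ybr61I site (TGGCCA) starts at position 83.
Ybr61I cuts after base 4 of each site, so after position 86.
Combined cut positions: 45, 86.
Linear molecule, 2 cuts → 3 fragments:
  1–45 → 45 bp
  46–86 → 41 bp
  87–106 → 20 bp
Sorted largest to smallest: 45, 41, 20 bp.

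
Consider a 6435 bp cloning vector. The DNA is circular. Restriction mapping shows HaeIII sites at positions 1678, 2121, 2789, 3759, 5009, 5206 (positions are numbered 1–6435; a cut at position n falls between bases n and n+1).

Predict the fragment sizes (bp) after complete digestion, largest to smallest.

2907, 1250, 970, 668, 443, 197 bp

Circular molecule, 6 cuts → 6 fragments:
  2121 − 1678 = 443 bp
  2789 − 2121 = 668 bp
  3759 − 2789 = 970 bp
  5009 − 3759 = 1250 bp
  5206 − 5009 = 197 bp
  wrap: 6435 − 5206 + 1678 = 2907 bp
Sorted largest to smallest: 2907, 1250, 970, 668, 443, 197 bp.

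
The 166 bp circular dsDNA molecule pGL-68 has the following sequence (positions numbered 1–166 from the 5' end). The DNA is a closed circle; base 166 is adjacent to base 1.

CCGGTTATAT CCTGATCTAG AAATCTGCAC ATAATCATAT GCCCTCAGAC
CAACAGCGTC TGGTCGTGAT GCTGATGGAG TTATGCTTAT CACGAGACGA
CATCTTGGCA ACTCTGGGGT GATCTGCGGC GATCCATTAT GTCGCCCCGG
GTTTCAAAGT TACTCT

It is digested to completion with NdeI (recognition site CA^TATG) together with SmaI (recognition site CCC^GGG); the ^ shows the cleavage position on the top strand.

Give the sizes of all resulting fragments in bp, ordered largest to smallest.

111, 55 bp

The NdeI site (CATATG) starts at position 36.
NdeI cuts after base 2 of each site, so after position 37.
The SmaI site (CCCGGG) starts at position 146.
SmaI cuts after base 3 of each site, so after position 148.
Combined cut positions: 37, 148.
Circular molecule, 2 cuts → 2 fragments:
  38–148 → 111 bp
  149–166 then 1–37 → 18 + 37 = 55 bp
Sorted largest to smallest: 111, 55 bp.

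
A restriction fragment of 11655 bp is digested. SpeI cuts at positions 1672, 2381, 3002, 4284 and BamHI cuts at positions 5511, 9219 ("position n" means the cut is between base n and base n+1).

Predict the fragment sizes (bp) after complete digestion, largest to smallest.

3708, 2436, 1672, 1282, 1227, 709, 621 bp

Combined cut positions (sorted): 1672, 2381, 3002, 4284, 5511, 9219.
Linear molecule, 6 cuts → 7 fragments:
  1672 − 0 = 1672 bp
  2381 − 1672 = 709 bp
  3002 − 2381 = 621 bp
  4284 − 3002 = 1282 bp
  5511 − 4284 = 1227 bp
  9219 − 5511 = 3708 bp
  11655 − 9219 = 2436 bp
Sorted largest to smallest: 3708, 2436, 1672, 1282, 1227, 709, 621 bp.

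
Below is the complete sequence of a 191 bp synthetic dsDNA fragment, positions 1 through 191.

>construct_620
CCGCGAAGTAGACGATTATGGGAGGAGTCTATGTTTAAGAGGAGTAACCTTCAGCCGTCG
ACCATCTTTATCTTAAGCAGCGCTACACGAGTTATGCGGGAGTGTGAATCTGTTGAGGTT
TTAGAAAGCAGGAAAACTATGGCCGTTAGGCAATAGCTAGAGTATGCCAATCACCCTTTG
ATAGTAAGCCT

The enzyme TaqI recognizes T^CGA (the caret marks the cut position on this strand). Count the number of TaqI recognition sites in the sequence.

TCGA occurs starting at position 58.
TaqI cuts at 1 site.

1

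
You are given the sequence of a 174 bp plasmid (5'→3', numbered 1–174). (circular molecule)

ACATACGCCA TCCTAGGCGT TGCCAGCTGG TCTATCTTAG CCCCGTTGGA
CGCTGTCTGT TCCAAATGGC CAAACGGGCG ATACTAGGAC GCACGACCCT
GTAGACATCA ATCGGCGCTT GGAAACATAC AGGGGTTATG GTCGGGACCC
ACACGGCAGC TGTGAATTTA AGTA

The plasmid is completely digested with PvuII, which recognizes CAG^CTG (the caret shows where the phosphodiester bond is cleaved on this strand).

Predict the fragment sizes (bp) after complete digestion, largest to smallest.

PvuII sites (CAGCTG) start at positions 24, 157.
PvuII cuts after base 3 of each site, so after positions 26, 159.
Circular molecule, 2 cuts → 2 fragments:
  27–159 → 133 bp
  160–174 then 1–26 → 15 + 26 = 41 bp
Sorted largest to smallest: 133, 41 bp.

133, 41 bp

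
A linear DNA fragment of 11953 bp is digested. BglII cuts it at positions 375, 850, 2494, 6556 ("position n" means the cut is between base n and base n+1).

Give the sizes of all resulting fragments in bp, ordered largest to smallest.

Linear molecule, 4 cuts → 5 fragments:
  375 − 0 = 375 bp
  850 − 375 = 475 bp
  2494 − 850 = 1644 bp
  6556 − 2494 = 4062 bp
  11953 − 6556 = 5397 bp
Sorted largest to smallest: 5397, 4062, 1644, 475, 375 bp.

5397, 4062, 1644, 475, 375 bp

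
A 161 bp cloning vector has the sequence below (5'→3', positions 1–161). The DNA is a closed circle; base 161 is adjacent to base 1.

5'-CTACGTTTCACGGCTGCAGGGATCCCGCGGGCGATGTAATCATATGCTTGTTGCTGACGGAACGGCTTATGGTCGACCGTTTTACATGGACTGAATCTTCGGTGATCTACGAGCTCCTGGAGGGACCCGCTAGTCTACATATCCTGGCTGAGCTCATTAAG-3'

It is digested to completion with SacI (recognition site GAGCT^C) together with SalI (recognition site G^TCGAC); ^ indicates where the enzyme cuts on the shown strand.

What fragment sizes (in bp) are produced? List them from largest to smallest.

79, 43, 39 bp

SacI sites (GAGCTC) start at positions 111, 150.
SacI cuts after base 5 of each site (before the last base), so after positions 115, 154.
The SalI site (GTCGAC) starts at position 72.
SalI cuts after the first base of each site, so after position 72.
Combined cut positions: 72, 115, 154.
Circular molecule, 3 cuts → 3 fragments:
  73–115 → 43 bp
  116–154 → 39 bp
  155–161 then 1–72 → 7 + 72 = 79 bp
Sorted largest to smallest: 79, 43, 39 bp.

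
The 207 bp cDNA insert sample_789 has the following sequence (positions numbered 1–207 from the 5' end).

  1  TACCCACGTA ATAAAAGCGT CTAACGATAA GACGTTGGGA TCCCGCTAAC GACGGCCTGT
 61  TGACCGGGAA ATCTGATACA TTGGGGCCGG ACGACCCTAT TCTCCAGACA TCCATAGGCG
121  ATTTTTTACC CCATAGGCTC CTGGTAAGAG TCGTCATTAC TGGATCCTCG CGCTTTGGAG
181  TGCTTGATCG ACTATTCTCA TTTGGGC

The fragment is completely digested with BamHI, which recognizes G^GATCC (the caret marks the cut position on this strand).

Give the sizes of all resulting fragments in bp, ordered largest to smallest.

BamHI sites (GGATCC) start at positions 38, 162.
BamHI cuts after the first base of each site, so after positions 38, 162.
Linear molecule, 2 cuts → 3 fragments:
  1–38 → 38 bp
  39–162 → 124 bp
  163–207 → 45 bp
Sorted largest to smallest: 124, 45, 38 bp.

124, 45, 38 bp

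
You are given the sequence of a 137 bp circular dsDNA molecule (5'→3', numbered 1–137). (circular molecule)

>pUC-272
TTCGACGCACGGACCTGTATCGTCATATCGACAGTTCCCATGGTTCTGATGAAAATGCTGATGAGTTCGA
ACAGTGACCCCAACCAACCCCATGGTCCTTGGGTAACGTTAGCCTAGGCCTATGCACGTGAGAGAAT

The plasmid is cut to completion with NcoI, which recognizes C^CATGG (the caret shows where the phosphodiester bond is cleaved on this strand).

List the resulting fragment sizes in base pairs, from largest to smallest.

85, 52 bp

NcoI sites (CCATGG) start at positions 38, 90.
NcoI cuts after the first base of each site, so after positions 38, 90.
Circular molecule, 2 cuts → 2 fragments:
  39–90 → 52 bp
  91–137 then 1–38 → 47 + 38 = 85 bp
Sorted largest to smallest: 85, 52 bp.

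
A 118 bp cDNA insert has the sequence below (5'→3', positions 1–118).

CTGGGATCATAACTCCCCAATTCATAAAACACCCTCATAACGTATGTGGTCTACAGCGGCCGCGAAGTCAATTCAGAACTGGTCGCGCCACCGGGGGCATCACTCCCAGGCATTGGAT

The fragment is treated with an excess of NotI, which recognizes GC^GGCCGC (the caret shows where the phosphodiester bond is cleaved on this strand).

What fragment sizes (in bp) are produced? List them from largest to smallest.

The NotI site (GCGGCCGC) starts at position 56.
NotI cuts after base 2 of each site, so after position 57.
Linear molecule, 1 cut → 2 fragments:
  1–57 → 57 bp
  58–118 → 61 bp
Sorted largest to smallest: 61, 57 bp.

61, 57 bp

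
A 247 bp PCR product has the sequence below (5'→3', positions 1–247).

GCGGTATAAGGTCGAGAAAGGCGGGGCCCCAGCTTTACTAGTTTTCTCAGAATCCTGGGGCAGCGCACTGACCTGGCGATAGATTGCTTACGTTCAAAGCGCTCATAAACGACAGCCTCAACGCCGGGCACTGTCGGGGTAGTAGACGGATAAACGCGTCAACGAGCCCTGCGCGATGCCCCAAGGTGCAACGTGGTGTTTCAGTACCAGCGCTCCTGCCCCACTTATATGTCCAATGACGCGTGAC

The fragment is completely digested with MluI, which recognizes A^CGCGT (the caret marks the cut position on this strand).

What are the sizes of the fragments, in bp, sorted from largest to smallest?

MluI sites (ACGCGT) start at positions 154, 239.
MluI cuts after the first base of each site, so after positions 154, 239.
Linear molecule, 2 cuts → 3 fragments:
  1–154 → 154 bp
  155–239 → 85 bp
  240–247 → 8 bp
Sorted largest to smallest: 154, 85, 8 bp.

154, 85, 8 bp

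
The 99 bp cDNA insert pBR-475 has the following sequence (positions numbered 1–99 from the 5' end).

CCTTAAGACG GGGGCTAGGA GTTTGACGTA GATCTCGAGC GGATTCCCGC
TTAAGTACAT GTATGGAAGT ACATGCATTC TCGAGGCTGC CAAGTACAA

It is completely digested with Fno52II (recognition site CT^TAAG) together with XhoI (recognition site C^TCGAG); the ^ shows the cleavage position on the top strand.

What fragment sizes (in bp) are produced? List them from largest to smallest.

Fno52II sites (CTTAAG) start at positions 2, 50.
Fno52II cuts after base 2 of each site, so after positions 3, 51.
XhoI sites (CTCGAG) start at positions 34, 80.
XhoI cuts after the first base of each site, so after positions 34, 80.
Combined cut positions: 3, 34, 51, 80.
Linear molecule, 4 cuts → 5 fragments:
  1–3 → 3 bp
  4–34 → 31 bp
  35–51 → 17 bp
  52–80 → 29 bp
  81–99 → 19 bp
Sorted largest to smallest: 31, 29, 19, 17, 3 bp.

31, 29, 19, 17, 3 bp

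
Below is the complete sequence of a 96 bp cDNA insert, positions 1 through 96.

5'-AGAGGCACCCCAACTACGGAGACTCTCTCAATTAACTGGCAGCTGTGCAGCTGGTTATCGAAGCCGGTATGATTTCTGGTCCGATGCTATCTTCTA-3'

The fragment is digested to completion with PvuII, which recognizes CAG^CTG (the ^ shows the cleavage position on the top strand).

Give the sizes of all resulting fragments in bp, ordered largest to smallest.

PvuII sites (CAGCTG) start at positions 40, 48.
PvuII cuts after base 3 of each site, so after positions 42, 50.
Linear molecule, 2 cuts → 3 fragments:
  1–42 → 42 bp
  43–50 → 8 bp
  51–96 → 46 bp
Sorted largest to smallest: 46, 42, 8 bp.

46, 42, 8 bp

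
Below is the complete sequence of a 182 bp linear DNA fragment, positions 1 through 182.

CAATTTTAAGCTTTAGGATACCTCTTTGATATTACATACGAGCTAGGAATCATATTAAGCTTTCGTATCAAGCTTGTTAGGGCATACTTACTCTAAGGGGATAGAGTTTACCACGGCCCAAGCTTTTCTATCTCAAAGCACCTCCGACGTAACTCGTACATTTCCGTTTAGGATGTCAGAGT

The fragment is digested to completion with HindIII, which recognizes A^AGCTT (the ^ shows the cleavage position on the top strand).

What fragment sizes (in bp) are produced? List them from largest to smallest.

62, 50, 49, 13, 8 bp

HindIII sites (AAGCTT) start at positions 8, 57, 70, 120.
HindIII cuts after the first base of each site, so after positions 8, 57, 70, 120.
Linear molecule, 4 cuts → 5 fragments:
  1–8 → 8 bp
  9–57 → 49 bp
  58–70 → 13 bp
  71–120 → 50 bp
  121–182 → 62 bp
Sorted largest to smallest: 62, 50, 49, 13, 8 bp.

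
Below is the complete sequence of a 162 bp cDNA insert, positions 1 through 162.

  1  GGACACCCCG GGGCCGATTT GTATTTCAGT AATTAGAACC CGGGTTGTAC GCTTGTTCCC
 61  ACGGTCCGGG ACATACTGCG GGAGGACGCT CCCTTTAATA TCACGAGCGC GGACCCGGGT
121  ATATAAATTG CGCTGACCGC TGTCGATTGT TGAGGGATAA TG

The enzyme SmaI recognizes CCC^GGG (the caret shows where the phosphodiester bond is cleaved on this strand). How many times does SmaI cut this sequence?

3

CCCGGG occurs starting at positions 7, 39, 114.
SmaI cuts at 3 sites.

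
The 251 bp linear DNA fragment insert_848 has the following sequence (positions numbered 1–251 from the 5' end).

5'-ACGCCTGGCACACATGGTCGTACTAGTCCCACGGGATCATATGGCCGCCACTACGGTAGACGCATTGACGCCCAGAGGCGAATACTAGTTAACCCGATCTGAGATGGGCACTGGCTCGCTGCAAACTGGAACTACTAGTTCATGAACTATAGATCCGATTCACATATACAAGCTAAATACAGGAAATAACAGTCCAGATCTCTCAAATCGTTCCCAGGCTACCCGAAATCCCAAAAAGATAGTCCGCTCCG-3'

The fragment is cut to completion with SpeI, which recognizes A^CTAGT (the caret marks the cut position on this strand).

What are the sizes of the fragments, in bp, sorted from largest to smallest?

117, 62, 50, 22 bp

SpeI sites (ACTAGT) start at positions 22, 84, 134.
SpeI cuts after the first base of each site, so after positions 22, 84, 134.
Linear molecule, 3 cuts → 4 fragments:
  1–22 → 22 bp
  23–84 → 62 bp
  85–134 → 50 bp
  135–251 → 117 bp
Sorted largest to smallest: 117, 62, 50, 22 bp.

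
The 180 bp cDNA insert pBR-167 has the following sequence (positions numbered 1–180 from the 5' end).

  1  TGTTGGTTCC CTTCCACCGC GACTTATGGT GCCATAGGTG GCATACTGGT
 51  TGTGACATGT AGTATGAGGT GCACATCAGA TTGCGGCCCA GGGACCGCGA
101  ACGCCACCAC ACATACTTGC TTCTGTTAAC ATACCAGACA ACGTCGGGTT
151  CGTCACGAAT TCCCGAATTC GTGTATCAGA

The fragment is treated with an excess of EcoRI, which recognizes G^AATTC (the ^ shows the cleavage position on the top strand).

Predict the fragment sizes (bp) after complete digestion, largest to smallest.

157, 15, 8 bp

EcoRI sites (GAATTC) start at positions 157, 165.
EcoRI cuts after the first base of each site, so after positions 157, 165.
Linear molecule, 2 cuts → 3 fragments:
  1–157 → 157 bp
  158–165 → 8 bp
  166–180 → 15 bp
Sorted largest to smallest: 157, 15, 8 bp.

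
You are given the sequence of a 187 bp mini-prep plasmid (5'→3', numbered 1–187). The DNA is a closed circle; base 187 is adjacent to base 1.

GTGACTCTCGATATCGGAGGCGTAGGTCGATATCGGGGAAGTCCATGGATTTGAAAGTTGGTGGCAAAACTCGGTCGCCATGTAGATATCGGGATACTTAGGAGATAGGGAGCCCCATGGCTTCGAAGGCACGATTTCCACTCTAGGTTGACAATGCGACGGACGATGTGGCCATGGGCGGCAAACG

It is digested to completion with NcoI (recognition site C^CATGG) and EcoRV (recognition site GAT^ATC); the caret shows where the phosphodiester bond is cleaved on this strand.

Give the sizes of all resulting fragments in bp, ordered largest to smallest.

57, 44, 28, 27, 19, 12 bp

NcoI sites (CCATGG) start at positions 43, 115, 172.
NcoI cuts after the first base of each site, so after positions 43, 115, 172.
EcoRV sites (GATATC) start at positions 10, 29, 85.
EcoRV cuts after base 3 of each site, so after positions 12, 31, 87.
Combined cut positions: 12, 31, 43, 87, 115, 172.
Circular molecule, 6 cuts → 6 fragments:
  13–31 → 19 bp
  32–43 → 12 bp
  44–87 → 44 bp
  88–115 → 28 bp
  116–172 → 57 bp
  173–187 then 1–12 → 15 + 12 = 27 bp
Sorted largest to smallest: 57, 44, 28, 27, 19, 12 bp.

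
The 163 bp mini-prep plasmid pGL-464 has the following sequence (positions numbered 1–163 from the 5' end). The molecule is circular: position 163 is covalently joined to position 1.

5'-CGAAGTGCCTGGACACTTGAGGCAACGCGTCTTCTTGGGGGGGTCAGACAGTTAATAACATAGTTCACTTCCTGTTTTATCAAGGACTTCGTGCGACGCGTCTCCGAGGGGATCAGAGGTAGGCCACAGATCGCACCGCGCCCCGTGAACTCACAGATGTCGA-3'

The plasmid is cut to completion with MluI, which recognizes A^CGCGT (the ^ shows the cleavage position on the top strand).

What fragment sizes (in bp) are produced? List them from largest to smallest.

MluI sites (ACGCGT) start at positions 25, 96.
MluI cuts after the first base of each site, so after positions 25, 96.
Circular molecule, 2 cuts → 2 fragments:
  26–96 → 71 bp
  97–163 then 1–25 → 67 + 25 = 92 bp
Sorted largest to smallest: 92, 71 bp.

92, 71 bp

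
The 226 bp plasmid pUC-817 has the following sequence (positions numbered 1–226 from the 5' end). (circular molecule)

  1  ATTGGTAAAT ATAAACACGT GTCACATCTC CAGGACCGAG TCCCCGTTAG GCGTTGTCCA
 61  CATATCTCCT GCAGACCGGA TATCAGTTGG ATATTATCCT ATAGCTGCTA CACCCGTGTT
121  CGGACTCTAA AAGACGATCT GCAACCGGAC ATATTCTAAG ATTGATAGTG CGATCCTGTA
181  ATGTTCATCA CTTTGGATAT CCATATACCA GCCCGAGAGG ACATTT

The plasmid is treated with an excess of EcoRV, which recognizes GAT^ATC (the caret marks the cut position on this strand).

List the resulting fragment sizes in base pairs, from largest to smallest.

117, 109 bp

EcoRV sites (GATATC) start at positions 79, 196.
EcoRV cuts after base 3 of each site, so after positions 81, 198.
Circular molecule, 2 cuts → 2 fragments:
  82–198 → 117 bp
  199–226 then 1–81 → 28 + 81 = 109 bp
Sorted largest to smallest: 117, 109 bp.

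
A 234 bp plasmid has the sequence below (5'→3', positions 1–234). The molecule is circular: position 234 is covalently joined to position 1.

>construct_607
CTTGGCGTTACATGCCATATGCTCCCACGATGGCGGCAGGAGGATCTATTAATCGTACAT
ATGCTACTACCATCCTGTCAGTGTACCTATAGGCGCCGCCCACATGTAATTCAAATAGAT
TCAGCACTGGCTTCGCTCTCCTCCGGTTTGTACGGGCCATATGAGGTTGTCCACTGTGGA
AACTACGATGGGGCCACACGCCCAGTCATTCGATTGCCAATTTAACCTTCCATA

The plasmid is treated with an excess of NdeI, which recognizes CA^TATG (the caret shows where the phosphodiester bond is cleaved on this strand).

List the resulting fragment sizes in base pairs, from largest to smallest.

NdeI sites (CATATG) start at positions 16, 58, 158.
NdeI cuts after base 2 of each site, so after positions 17, 59, 159.
Circular molecule, 3 cuts → 3 fragments:
  18–59 → 42 bp
  60–159 → 100 bp
  160–234 then 1–17 → 75 + 17 = 92 bp
Sorted largest to smallest: 100, 92, 42 bp.

100, 92, 42 bp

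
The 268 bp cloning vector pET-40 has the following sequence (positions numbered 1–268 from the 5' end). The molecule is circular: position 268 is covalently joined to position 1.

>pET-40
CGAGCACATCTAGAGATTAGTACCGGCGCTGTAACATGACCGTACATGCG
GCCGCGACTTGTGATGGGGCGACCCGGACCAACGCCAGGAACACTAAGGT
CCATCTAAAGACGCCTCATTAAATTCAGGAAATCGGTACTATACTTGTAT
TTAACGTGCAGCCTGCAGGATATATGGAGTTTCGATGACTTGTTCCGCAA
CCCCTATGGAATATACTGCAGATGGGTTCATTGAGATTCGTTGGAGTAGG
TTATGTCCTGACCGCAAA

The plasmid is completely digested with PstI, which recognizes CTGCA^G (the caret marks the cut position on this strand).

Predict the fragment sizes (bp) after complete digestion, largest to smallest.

PstI sites (CTGCAG) start at positions 163, 216.
PstI cuts after base 5 of each site (before the last base), so after positions 167, 220.
Circular molecule, 2 cuts → 2 fragments:
  168–220 → 53 bp
  221–268 then 1–167 → 48 + 167 = 215 bp
Sorted largest to smallest: 215, 53 bp.

215, 53 bp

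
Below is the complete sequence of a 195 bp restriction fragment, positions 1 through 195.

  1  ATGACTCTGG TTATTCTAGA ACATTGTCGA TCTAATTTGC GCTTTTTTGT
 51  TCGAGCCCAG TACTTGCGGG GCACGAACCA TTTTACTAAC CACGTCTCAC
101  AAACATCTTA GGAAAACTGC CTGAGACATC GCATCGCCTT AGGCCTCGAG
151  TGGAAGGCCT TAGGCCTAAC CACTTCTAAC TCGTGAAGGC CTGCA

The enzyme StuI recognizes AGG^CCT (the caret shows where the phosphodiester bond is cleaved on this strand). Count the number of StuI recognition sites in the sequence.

AGGCCT occurs starting at positions 141, 155, 162, 187.
StuI cuts at 4 sites.

4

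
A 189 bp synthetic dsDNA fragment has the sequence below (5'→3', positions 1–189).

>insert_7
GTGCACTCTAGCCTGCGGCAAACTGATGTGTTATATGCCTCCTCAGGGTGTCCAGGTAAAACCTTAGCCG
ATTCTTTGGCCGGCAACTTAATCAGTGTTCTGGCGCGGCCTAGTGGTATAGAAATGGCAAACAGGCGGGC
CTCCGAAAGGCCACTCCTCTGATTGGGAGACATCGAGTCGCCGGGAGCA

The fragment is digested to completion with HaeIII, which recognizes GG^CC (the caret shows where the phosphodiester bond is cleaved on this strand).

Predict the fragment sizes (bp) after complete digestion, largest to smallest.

HaeIII sites (GGCC) start at positions 78, 107, 138, 149.
HaeIII cuts after base 2 of each site, so after positions 79, 108, 139, 150.
Linear molecule, 4 cuts → 5 fragments:
  1–79 → 79 bp
  80–108 → 29 bp
  109–139 → 31 bp
  140–150 → 11 bp
  151–189 → 39 bp
Sorted largest to smallest: 79, 39, 31, 29, 11 bp.

79, 39, 31, 29, 11 bp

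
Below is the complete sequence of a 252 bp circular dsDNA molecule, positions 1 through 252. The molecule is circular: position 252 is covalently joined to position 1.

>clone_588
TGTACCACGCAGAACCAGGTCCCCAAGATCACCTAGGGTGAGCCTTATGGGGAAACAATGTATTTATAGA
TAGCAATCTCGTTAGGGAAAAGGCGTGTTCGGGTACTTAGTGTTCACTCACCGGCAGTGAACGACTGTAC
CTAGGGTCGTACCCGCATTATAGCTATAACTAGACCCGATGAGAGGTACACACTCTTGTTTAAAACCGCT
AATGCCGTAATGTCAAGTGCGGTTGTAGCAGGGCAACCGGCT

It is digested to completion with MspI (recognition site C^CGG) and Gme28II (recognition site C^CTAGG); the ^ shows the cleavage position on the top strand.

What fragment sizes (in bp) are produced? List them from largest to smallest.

MspI sites (CCGG) start at positions 121, 247.
MspI cuts after the first base of each site, so after positions 121, 247.
Gme28II sites (CCTAGG) start at positions 32, 140.
Gme28II cuts after the first base of each site, so after positions 32, 140.
Combined cut positions: 32, 121, 140, 247.
Circular molecule, 4 cuts → 4 fragments:
  33–121 → 89 bp
  122–140 → 19 bp
  141–247 → 107 bp
  248–252 then 1–32 → 5 + 32 = 37 bp
Sorted largest to smallest: 107, 89, 37, 19 bp.

107, 89, 37, 19 bp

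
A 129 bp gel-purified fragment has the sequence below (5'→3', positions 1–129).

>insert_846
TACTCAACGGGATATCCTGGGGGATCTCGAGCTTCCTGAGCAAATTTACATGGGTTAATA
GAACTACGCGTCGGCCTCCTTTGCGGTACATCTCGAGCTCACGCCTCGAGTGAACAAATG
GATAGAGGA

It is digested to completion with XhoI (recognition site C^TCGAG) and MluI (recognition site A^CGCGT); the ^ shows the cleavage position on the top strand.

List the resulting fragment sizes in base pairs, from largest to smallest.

XhoI sites (CTCGAG) start at positions 26, 92, 105.
XhoI cuts after the first base of each site, so after positions 26, 92, 105.
The MluI site (ACGCGT) starts at position 66.
MluI cuts after the first base of each site, so after position 66.
Combined cut positions: 26, 66, 92, 105.
Linear molecule, 4 cuts → 5 fragments:
  1–26 → 26 bp
  27–66 → 40 bp
  67–92 → 26 bp
  93–105 → 13 bp
  106–129 → 24 bp
Sorted largest to smallest: 40, 26, 26, 24, 13 bp.

40, 26, 26, 24, 13 bp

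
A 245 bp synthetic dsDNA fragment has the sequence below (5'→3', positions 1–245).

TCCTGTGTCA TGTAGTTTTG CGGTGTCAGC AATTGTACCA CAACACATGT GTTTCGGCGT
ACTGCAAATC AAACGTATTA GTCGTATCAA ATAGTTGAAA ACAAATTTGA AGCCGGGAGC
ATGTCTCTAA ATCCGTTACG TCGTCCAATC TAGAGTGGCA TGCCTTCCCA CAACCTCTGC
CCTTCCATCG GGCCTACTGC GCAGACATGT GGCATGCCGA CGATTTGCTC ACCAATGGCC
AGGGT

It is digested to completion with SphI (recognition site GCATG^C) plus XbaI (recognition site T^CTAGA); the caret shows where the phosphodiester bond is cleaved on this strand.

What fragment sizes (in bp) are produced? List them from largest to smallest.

149, 54, 29, 13 bp

SphI sites (GCATGC) start at positions 158, 212.
SphI cuts after base 5 of each site (before the last base), so after positions 162, 216.
The XbaI site (TCTAGA) starts at position 149.
XbaI cuts after the first base of each site, so after position 149.
Combined cut positions: 149, 162, 216.
Linear molecule, 3 cuts → 4 fragments:
  1–149 → 149 bp
  150–162 → 13 bp
  163–216 → 54 bp
  217–245 → 29 bp
Sorted largest to smallest: 149, 54, 29, 13 bp.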